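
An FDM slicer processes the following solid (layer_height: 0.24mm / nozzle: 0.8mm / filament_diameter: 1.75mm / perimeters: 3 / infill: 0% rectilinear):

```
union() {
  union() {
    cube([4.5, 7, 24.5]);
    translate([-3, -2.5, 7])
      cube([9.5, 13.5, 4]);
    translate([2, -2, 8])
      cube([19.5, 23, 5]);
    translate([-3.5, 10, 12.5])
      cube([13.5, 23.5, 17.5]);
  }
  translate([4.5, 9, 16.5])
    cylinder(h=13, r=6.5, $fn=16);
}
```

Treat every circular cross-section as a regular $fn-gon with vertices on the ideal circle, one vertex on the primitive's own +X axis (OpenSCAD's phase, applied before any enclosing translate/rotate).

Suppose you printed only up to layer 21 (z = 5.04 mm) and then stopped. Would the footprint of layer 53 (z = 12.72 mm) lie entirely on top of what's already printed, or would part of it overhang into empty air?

Compare the two slices. At z = 5.04: the 4.5×7 cube contributes its full rectangle (area 31.50 mm²); the cube at (-3, -2.5) is absent (z outside [7, 11]); the cube at (2, -2) does not reach this height (z outside [8, 13]); the cube at (-3.5, 10) does not reach this height (z outside [12.5, 30]); Taking the union: only the 4.5×7 cube is present, so the union is just that shape — area = 31.50 mm²; the cylinder at (4.5, 9) is not intersected at this z (z outside [16.5, 29.5]); Merging all regions: only that combined region is present, so the union is just that shape — area = 31.50 mm². At z = 12.72: the cube (footprint 4.5×7) is included at this height (area 31.50 mm²); the cube at (-3, -2.5) is not intersected at this z (z outside [7, 11]); the cube at (2, -2) (footprint 19.5×23) is included at this height (area 448.50 mm²); the cube at (-3.5, 10) (footprint 13.5×23.5) is included at this height (area 317.25 mm²); Taking the union: the regions partially overlap — summed areas 797.25 mm² minus the doubly-counted overlap 105.50 mm² gives 691.75 mm² — area = 691.75 mm²; the cylinder at (4.5, 9) does not reach this height (z outside [16.5, 29.5]); Merging all regions: only that combined region is present, so the union is just that shape — area = 691.75 mm². Checking containment: at z = 12.72 the cross-section extends beyond the z = 5.04 cross-section by about 660.25 mm².

part overhangs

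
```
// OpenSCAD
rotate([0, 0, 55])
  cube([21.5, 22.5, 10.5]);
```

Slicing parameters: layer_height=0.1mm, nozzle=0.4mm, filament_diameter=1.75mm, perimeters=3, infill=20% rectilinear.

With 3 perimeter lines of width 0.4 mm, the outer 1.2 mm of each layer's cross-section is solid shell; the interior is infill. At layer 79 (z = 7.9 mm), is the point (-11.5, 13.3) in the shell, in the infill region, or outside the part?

At z = 7.9 mm: the cube (footprint 21.5×22.5) is included at this height; (whole slice rotated 55° about Z — lengths, areas and connectivity unchanged). Overall, the cross-section is a single solid region. Undo the 55° rotation: the query point maps to (4.299, 17.049) in the un-rotated model frame. The nearest boundary edge runs (0.00, 22.50)→(0.00, 0.00); distance from the point to it = 4.30 mm. The point is inside the cross-section and 4.30 mm from the nearest boundary — more than the 1.2 mm shell width (3 × 0.4), so it's in the infill interior.

infill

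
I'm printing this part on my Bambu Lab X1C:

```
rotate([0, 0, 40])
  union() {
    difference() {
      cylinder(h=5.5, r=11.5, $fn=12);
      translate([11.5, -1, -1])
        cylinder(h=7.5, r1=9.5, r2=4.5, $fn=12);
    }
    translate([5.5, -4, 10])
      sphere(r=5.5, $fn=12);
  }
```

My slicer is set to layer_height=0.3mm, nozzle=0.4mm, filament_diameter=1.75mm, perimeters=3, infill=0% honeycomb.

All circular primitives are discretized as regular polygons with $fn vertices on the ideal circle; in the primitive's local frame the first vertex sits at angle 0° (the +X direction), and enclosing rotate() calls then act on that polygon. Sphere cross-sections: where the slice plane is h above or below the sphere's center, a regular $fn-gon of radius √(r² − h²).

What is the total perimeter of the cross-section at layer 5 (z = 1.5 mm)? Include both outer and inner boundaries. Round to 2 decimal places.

At z = 1.5 mm: the cylinder: section is a regular 12-gon, circumradius r=11.5 (perimeter = 2·12·11.500·sin(180°/12) = 71.43 mm); the cone at (11.5, -1): at t=0.333 of its height the radius interpolates to r₁+(r₂−r₁)t = 7.833, giving a regular 12-gon of that circumradius (perimeter = 2·12·7.833·sin(180°/12) = 48.66 mm); Taking the first minus the rest: starting from the r=11.5 cylinder, the cone at (11.5, -1) partially overlaps it — only the 74.41 mm² overlap (of its 184.08 mm²) is removed, clipping the outline — boundary = 74.21 mm; the sphere at (5.5, -4) does not reach this height (|z−center|=8.500 > r=5.5); Taking the union: only the result so far is present, so the union is just that shape — boundary = 74.21 mm; (rotated 40° about Z; rotation is an isometry so areas/perimeters/island counts are preserved). Overall, the cross-section is a single solid region. Total boundary length (outer) = 74.21 mm.

74.21 mm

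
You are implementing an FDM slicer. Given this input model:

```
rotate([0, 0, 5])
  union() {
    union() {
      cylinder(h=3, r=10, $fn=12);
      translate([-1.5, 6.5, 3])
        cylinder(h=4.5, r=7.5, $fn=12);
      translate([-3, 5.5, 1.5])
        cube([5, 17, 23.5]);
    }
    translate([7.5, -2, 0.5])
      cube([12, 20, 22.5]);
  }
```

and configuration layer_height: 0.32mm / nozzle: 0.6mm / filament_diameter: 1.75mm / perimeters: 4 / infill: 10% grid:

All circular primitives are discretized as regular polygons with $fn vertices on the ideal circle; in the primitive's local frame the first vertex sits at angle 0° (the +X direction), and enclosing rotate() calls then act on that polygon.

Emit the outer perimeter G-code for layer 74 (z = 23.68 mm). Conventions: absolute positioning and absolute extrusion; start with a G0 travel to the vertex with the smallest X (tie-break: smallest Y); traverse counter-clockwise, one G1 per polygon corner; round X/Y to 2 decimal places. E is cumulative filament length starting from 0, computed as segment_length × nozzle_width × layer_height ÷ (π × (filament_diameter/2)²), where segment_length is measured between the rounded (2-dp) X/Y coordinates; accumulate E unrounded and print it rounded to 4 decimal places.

At z = 23.68 mm: the cylinder is not intersected at this z (z outside [0, 3]); the cylinder at (-1.5, 6.5) does not reach this height (z outside [3, 7.5]); the 5×17 cube at (-3, 5.5) contributes its full rectangle; Taking the union: only the 5×17 cube at (-3, 5.5) is present, so the union is just that shape — 1 connected region; the cube at (7.5, -2) does not reach this height (z outside [0.5, 23]); Merging all regions: only that combined region is present, so the union is just that shape — 1 connected region; (whole slice rotated 5° about Z — lengths, areas and connectivity unchanged). The outline is a single polygon with 4 vertices. Extrusion per mm of travel: 0.6 × 0.32 / (π × 0.875²) = 0.079824. Accumulating E over each segment gives final E = 3.5120.

G0 X-4.95 Y22.15 Z23.68
G1 X-3.47 Y5.22 E1.3566
G1 X1.51 Y5.65 E1.7556
G1 X0.03 Y22.59 E3.1130
G1 X-4.95 Y22.15 E3.5120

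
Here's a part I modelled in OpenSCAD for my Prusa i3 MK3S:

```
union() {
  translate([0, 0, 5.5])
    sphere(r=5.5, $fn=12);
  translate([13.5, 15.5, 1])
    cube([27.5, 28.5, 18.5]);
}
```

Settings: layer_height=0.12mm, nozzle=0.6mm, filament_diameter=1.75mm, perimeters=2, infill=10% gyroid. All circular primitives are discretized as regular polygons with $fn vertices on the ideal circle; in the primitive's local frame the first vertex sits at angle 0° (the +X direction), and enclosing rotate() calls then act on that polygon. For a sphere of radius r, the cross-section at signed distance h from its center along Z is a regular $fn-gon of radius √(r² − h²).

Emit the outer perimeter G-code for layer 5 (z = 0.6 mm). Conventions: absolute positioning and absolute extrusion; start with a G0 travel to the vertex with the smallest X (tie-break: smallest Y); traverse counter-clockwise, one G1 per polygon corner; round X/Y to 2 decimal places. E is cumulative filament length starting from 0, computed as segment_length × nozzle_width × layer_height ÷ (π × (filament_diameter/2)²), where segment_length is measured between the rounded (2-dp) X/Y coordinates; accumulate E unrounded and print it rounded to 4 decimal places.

At z = 0.6 mm: the sphere: section is a regular 12-gon, circumradius = √(r²−h²) = √(5.5²−4.9²) = 2.498; the cube at (13.5, 15.5) is absent (z outside [1, 19.5]); Taking the union: only the r=5.5 sphere is present, so the union is just that shape — 1 connected region. The outline is a single polygon with 12 vertices. Extrusion per mm of travel: 0.6 × 0.12 / (π × 0.875²) = 0.029934. Accumulating E over each segment gives final E = 0.4643.

G0 X-2.50 Y0.00 Z0.60
G1 X-2.16 Y-1.25 E0.0388
G1 X-1.25 Y-2.16 E0.0773
G1 X0.00 Y-2.50 E0.1161
G1 X1.25 Y-2.16 E0.1549
G1 X2.16 Y-1.25 E0.1934
G1 X2.50 Y0.00 E0.2322
G1 X2.16 Y1.25 E0.2709
G1 X1.25 Y2.16 E0.3095
G1 X0.00 Y2.50 E0.3482
G1 X-1.25 Y2.16 E0.3870
G1 X-2.16 Y1.25 E0.4255
G1 X-2.50 Y0.00 E0.4643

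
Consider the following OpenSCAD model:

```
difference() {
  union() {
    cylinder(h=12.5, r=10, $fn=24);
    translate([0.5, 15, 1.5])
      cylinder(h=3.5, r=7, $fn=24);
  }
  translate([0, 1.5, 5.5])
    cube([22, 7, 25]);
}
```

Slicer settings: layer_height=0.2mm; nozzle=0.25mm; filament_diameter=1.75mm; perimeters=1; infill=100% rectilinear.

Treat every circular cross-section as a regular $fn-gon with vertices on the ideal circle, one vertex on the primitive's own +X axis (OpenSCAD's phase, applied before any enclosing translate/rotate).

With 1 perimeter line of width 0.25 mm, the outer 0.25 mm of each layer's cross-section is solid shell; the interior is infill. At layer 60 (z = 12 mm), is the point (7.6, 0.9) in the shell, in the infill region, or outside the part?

At z = 12 mm: the r=10 cylinder gives a regular 24-gon of circumradius 10 (constant along its height); the cylinder at (0.5, 15) is not intersected at this z (z outside [1.5, 5]); Merging all regions: only the r=10 cylinder is present, so the union is just that shape — 1 connected region; the 22×7 cube at (0, 1.5) contributes its full rectangle; Taking the first minus the rest: starting from that combined region, the 22×7 cube at (0, 1.5) partially overlaps it — only the 57.74 mm² overlap (of its 154.00 mm²) is removed, clipping the outline — 1 connected region. Overall, the cross-section is a single solid region. The nearest boundary edge runs (0.00, 1.50)→(9.80, 1.50); distance from the point to it = 0.60 mm. The point is inside the cross-section and 0.60 mm from the nearest boundary — more than the 0.25 mm shell width (1 × 0.25), so it's in the infill interior.

infill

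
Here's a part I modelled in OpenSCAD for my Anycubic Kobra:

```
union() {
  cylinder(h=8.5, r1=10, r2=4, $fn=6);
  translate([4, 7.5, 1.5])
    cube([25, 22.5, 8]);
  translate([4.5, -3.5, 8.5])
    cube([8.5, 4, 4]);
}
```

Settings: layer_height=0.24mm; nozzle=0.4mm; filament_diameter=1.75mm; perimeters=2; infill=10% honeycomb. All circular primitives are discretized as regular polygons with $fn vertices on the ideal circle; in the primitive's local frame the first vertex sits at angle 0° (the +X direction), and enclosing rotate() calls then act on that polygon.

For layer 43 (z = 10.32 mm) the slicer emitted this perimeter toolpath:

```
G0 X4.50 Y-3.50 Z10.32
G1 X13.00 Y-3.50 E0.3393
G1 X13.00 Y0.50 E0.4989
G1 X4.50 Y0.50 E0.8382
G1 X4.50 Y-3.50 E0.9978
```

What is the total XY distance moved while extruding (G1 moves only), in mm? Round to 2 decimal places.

Sum the Euclidean lengths of each G1 segment: total = 25.00 mm.

25.00 mm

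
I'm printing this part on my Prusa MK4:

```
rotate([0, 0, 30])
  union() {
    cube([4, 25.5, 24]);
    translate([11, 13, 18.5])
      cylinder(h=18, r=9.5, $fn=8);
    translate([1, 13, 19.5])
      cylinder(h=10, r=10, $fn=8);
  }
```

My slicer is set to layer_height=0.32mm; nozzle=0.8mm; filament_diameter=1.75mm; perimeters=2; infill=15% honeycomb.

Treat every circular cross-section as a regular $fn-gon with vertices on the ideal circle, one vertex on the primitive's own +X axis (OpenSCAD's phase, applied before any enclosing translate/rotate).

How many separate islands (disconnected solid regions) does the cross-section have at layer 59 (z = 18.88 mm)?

1

At z = 18.88 mm: the 4×25.5 cube contributes its full rectangle; the r=9.5 cylinder at (11, 13) contributes a regular 8-gon of circumradius 9.5; the cylinder at (1, 13) is absent (z outside [19.5, 29.5]); Taking the union: the regions partially overlap (shared area 15.09 mm²), so overlapping operands fuse into one piece — 1 connected region; (whole slice rotated 30° about Z — lengths, areas and connectivity unchanged). Overall, the cross-section is a single solid region. Island count = 1.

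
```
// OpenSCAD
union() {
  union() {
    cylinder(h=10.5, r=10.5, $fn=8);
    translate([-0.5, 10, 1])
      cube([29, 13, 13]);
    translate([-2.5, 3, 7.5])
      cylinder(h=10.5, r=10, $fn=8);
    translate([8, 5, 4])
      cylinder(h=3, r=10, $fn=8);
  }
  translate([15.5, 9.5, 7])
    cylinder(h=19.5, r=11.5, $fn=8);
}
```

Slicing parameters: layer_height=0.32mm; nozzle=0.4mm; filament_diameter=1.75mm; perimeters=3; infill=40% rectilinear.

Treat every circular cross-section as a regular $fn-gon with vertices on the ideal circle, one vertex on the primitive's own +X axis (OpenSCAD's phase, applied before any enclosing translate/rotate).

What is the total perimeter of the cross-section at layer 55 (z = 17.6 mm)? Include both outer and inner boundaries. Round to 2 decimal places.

113.79 mm

At z = 17.6 mm: the cylinder does not reach this height (z outside [0, 10.5]); the cube at (-0.5, 10) does not reach this height (z outside [1, 14]); the r=10 cylinder at (-2.5, 3) contributes a regular 8-gon of circumradius 10 (perimeter = 2·8·10.000·sin(180°/8) = 61.23 mm); the cylinder at (8, 5) is not intersected at this z (z outside [4, 7]); Merging all regions: only the r=10 cylinder at (-2.5, 3) is present, so the union is just that shape — boundary = 61.23 mm; the cylinder at (15.5, 9.5): section is a regular 8-gon, circumradius r=11.5 (perimeter = 2·8·11.500·sin(180°/8) = 70.41 mm); Combining (union): the regions partially overlap (shared area 5.99 mm²), so the edge portions inside another operand are dropped and the merged outline is re-measured after clipping — boundary = 113.79 mm. Overall, the cross-section is a single solid region. Total boundary length (outer) = 113.79 mm.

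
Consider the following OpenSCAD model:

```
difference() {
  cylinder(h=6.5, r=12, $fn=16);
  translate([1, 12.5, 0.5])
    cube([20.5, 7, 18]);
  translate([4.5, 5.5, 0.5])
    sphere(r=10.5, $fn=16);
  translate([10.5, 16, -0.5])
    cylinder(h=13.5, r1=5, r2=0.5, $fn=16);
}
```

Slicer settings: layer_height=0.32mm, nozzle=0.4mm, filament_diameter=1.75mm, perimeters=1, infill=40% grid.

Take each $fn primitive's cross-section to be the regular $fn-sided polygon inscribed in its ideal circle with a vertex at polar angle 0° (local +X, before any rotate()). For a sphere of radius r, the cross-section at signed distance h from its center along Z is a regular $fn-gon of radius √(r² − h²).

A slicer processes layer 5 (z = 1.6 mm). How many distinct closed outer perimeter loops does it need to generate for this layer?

1

At z = 1.6 mm: the cylinder: section is a regular 16-gon, circumradius r=12; the 20.5×7 cube at (1, 12.5) contributes its full rectangle; the sphere at (4.5, 5.5): section is a regular 16-gon, circumradius = √(r²−h²) = √(10.5²−1.1²) = 10.442; the cone at (10.5, 16) contributes a regular 16-gon of circumradius 4.300 (interpolated between r1=5 and r2=0.5 at t=0.156); Subtracting the remaining from the first: starting from the r=12 cylinder, the 20.5×7 cube at (1, 12.5) misses the remaining region (no effect); the r=10.5 sphere at (4.5, 5.5) partially overlaps it — only the 228.70 mm² overlap (of its 333.82 mm²) is removed, clipping the outline; the cone at (10.5, 16) misses the remaining region (no effect) — 1 connected region. The result has 1 disconnected region.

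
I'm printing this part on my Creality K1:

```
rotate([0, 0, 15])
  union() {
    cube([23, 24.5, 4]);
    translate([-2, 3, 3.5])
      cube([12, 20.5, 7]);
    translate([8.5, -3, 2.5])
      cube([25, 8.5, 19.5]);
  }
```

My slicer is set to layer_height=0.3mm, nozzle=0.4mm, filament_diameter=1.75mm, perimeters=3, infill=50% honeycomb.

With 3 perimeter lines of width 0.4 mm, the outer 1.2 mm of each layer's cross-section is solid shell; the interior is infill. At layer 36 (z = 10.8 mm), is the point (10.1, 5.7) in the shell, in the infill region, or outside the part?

infill

At z = 10.8 mm: the cube does not reach this height (z outside [0, 4]); the cube at (-2, 3) is not intersected at this z (z outside [3.5, 10.5]); the cube at (8.5, -3) (footprint 25×8.5) is included at this height; Merging all regions: only the 25×8.5 cube at (8.5, -3) is present, so the union is just that shape — 1 connected region; (whole slice rotated 15° about Z — lengths, areas and connectivity unchanged). Overall, the cross-section is a single solid region. Undo the 15° rotation: the query point maps to (11.231, 2.892) in the un-rotated model frame. The nearest boundary edge runs (33.50, 5.50)→(8.50, 5.50); distance from the point to it = 2.61 mm. The point is inside the cross-section and 2.61 mm from the nearest boundary — more than the 1.2 mm shell width (3 × 0.4), so it's in the infill interior.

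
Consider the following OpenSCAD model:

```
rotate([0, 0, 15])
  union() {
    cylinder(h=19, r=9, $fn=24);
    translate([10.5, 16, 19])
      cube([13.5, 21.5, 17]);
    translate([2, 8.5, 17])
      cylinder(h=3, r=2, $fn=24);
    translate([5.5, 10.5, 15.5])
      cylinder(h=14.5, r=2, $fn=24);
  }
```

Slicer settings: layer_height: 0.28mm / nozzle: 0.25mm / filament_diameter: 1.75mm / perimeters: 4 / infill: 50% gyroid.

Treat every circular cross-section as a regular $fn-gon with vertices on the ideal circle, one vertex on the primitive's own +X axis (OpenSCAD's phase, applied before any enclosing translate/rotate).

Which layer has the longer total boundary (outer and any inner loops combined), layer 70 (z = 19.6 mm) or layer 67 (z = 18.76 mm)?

layer 70 (z = 19.6 mm)

Layer 70 (z = 19.6): the cylinder is not intersected at this z (z outside [0, 19]); the 13.5×21.5 cube at (10.5, 16) contributes its full rectangle (perimeter 70.00 mm); the r=2 cylinder at (2, 8.5) gives a regular 24-gon of circumradius 2 (constant along its height) (perimeter = 2·24·2.000·sin(180°/24) = 12.53 mm); the r=2 cylinder at (5.5, 10.5) contributes a regular 24-gon of circumradius 2 (perimeter = 2·24·2.000·sin(180°/24) = 12.53 mm); Combining (union): the 3 present regions are separate (no shared area or edge), so areas and boundary lengths simply add and each stays a separate island — boundary = 95.06 mm; (rotated 15° about Z; rotation is an isometry so areas/perimeters/island counts are preserved). So its perimeter = 95.06 mm. Layer 67 (z = 18.76): the r=9 cylinder gives a regular 24-gon of circumradius 9 (constant along its height) (perimeter = 2·24·9.000·sin(180°/24) = 56.39 mm); the cube at (10.5, 16) does not reach this height (z outside [19, 36]); the r=2 cylinder at (2, 8.5) contributes a regular 24-gon of circumradius 2 (perimeter = 2·24·2.000·sin(180°/24) = 12.53 mm); the cylinder at (5.5, 10.5): section is a regular 24-gon, circumradius r=2 (perimeter = 2·24·2.000·sin(180°/24) = 12.53 mm); Combining (union): the regions partially overlap (shared area 6.76 mm²), so the edge portions inside another operand are dropped and the merged outline is re-measured after clipping — boundary = 71.14 mm; (whole slice rotated 15° about Z — lengths, areas and connectivity unchanged). So its perimeter = 71.14 mm. Layer 70 is larger (95.06 vs 71.14 mm).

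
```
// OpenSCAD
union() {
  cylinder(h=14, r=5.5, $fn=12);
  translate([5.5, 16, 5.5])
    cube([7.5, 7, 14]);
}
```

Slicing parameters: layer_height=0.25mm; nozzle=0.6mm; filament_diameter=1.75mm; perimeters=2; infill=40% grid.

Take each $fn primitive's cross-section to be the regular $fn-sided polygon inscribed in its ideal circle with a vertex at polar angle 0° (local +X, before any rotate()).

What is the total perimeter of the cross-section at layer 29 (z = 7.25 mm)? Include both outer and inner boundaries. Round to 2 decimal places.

63.16 mm

At z = 7.25 mm: the cylinder: section is a regular 12-gon, circumradius r=5.5 (perimeter = 2·12·5.500·sin(180°/12) = 34.16 mm); the cube at (5.5, 16) is present — its section is the full 7.5×7 rectangle (perimeter 29.00 mm); Combining (union): the 2 present regions are separate (no shared area or edge), so areas and boundary lengths simply add and each stays a separate island — boundary = 63.16 mm. Overall, the cross-section has 2 separate islands. Total boundary length (outer) = 63.16 mm.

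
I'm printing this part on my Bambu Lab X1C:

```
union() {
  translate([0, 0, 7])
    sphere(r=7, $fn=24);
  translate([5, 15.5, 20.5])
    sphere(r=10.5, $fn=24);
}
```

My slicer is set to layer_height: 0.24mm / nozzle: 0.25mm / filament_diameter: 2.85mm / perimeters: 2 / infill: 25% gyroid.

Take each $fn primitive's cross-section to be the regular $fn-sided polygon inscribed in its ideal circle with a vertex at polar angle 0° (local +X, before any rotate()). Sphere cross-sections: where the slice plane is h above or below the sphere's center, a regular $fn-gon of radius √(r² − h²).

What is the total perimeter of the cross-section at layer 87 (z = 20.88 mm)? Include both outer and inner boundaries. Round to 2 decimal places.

65.74 mm

At z = 20.88 mm: the sphere is absent (|z−center|=13.880 > r=7); the r=10.5 sphere at (5, 15.5) contributes a regular 24-gon of circumradius √(10.5²−0.38²) = 10.493 (perimeter = 2·24·10.493·sin(180°/24) = 65.74 mm); Merging all regions: only the r=10.5 sphere at (5, 15.5) is present, so the union is just that shape — boundary = 65.74 mm. Overall, the cross-section is a single solid region. Total boundary length (outer) = 65.74 mm.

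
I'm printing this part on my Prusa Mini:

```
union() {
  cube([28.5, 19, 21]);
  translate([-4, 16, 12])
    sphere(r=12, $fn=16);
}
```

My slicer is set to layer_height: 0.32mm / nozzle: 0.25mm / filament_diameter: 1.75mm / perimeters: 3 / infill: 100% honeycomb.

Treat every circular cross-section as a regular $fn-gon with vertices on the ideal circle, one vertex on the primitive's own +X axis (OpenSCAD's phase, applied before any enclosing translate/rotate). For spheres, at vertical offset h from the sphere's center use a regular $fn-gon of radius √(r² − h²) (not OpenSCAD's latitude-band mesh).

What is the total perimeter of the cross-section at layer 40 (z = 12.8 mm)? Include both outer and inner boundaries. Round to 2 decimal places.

At z = 12.8 mm: the cube is present — its section is the full 28.5×19 rectangle (perimeter 95.00 mm); the r=12 sphere at (-4, 16) slices to a regular 16-gon of circumradius 11.973 (√(r²−h²) with h=0.8 from center) (perimeter = 2·16·11.973·sin(180°/16) = 74.75 mm); Merging all regions: the regions partially overlap (shared area 86.45 mm²), so the edge portions inside another operand are dropped and the merged outline is re-measured after clipping — boundary = 130.53 mm. Overall, the cross-section is a single solid region. Total boundary length (outer) = 130.53 mm.

130.53 mm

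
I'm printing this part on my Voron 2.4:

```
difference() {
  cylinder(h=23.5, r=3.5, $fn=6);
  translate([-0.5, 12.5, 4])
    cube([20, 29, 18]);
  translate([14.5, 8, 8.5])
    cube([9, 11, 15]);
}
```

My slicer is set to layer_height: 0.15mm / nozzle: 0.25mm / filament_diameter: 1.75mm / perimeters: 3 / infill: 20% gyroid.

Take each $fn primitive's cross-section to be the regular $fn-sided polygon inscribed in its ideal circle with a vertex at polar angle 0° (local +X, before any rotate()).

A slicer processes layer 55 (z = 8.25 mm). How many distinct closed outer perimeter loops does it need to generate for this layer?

At z = 8.25 mm: the cylinder: section is a regular 6-gon, circumradius r=3.5; the cube at (-0.5, 12.5) is present — its section is the full 20×29 rectangle; the cube at (14.5, 8) is not intersected at this z (z outside [8.5, 23.5]); Taking the first minus the rest: starting from the r=3.5 cylinder, the 20×29 cube at (-0.5, 12.5) misses the remaining region (no effect) — 1 connected region. The result has 1 disconnected region.

1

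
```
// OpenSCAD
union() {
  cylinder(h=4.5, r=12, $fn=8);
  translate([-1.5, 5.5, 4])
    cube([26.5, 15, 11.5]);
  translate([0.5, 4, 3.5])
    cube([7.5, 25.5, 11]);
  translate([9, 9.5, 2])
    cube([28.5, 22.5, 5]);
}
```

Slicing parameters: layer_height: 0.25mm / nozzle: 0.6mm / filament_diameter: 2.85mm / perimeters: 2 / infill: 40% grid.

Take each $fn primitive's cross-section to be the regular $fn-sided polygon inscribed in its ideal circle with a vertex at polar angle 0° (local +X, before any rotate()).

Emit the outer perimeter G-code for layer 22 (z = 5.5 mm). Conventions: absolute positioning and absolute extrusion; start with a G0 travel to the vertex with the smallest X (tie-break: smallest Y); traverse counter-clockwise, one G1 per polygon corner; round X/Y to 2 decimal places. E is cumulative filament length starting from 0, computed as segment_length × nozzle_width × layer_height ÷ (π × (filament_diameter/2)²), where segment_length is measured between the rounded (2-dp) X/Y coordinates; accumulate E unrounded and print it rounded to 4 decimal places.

At z = 5.5 mm: the cylinder is not intersected at this z (z outside [0, 4.5]); the cube at (-1.5, 5.5) (footprint 26.5×15) is included at this height; the cube at (0.5, 4) is present — its section is the full 7.5×25.5 rectangle; the cube at (9, 9.5) is present — its section is the full 28.5×22.5 rectangle; Taking the union: the regions partially overlap (shared area 288.50 mm²), so overlapping operands fuse into one piece — 1 connected region. The outline is a single polygon with 16 vertices. Extrusion per mm of travel: 0.6 × 0.25 / (π × 1.425²) = 0.023513. Accumulating E over each segment gives final E = 3.5740.

G0 X-1.50 Y5.50 Z5.50
G1 X0.50 Y5.50 E0.0470
G1 X0.50 Y4.00 E0.0823
G1 X8.00 Y4.00 E0.2586
G1 X8.00 Y5.50 E0.2939
G1 X25.00 Y5.50 E0.6936
G1 X25.00 Y9.50 E0.7877
G1 X37.50 Y9.50 E1.0816
G1 X37.50 Y32.00 E1.6107
G1 X9.00 Y32.00 E2.2808
G1 X9.00 Y20.50 E2.5512
G1 X8.00 Y20.50 E2.5747
G1 X8.00 Y29.50 E2.7863
G1 X0.50 Y29.50 E2.9627
G1 X0.50 Y20.50 E3.1743
G1 X-1.50 Y20.50 E3.2213
G1 X-1.50 Y5.50 E3.5740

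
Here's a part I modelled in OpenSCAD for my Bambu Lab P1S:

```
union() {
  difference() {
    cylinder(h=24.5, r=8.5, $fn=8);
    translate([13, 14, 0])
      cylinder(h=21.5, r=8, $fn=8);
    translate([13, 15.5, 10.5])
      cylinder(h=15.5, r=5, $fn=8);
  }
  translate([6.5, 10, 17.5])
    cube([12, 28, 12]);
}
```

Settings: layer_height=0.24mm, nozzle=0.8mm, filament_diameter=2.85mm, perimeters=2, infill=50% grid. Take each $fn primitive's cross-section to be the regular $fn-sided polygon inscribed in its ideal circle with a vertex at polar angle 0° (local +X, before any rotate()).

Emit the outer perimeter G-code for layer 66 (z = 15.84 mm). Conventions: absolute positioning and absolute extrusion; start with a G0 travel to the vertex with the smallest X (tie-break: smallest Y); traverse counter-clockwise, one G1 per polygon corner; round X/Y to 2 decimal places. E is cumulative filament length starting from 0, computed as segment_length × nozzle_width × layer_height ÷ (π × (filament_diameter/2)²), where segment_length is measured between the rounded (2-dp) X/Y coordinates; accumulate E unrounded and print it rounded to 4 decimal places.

G0 X-8.50 Y0.00 Z15.84
G1 X-6.01 Y-6.01 E0.1958
G1 X0.00 Y-8.50 E0.3916
G1 X6.01 Y-6.01 E0.5874
G1 X8.50 Y0.00 E0.7832
G1 X6.01 Y6.01 E0.9790
G1 X0.00 Y8.50 E1.1748
G1 X-6.01 Y6.01 E1.3705
G1 X-8.50 Y0.00 E1.5663

At z = 15.84 mm: the r=8.5 cylinder gives a regular 8-gon of circumradius 8.5 (constant along its height); the cylinder at (13, 14): section is a regular 8-gon, circumradius r=8; the r=5 cylinder at (13, 15.5) gives a regular 8-gon of circumradius 5 (constant along its height); Taking the first minus the rest: starting from the r=8.5 cylinder, the r=8 cylinder at (13, 14) misses the remaining region (no effect); the r=5 cylinder at (13, 15.5) misses the remaining region (no effect) — 1 connected region; the cube at (6.5, 10) does not reach this height (z outside [17.5, 29.5]); Merging all regions: only the result so far is present, so the union is just that shape — 1 connected region. The outline is a single polygon with 8 vertices. Extrusion per mm of travel: 0.8 × 0.24 / (π × 1.425²) = 0.030097. Accumulating E over each segment gives final E = 1.5663.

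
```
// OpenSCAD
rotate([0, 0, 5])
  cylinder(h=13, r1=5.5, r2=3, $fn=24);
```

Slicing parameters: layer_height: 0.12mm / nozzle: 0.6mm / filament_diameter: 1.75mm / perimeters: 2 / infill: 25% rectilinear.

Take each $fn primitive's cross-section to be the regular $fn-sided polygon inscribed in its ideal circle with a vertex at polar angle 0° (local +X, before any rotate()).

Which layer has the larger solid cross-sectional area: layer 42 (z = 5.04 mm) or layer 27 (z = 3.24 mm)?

Layer 42 (z = 5.04): the cone: at t=0.388 of its height the radius interpolates to r₁+(r₂−r₁)t = 4.531, giving a regular 24-gon of that circumradius (area = (24/2)·4.531²·sin(360°/24) = 63.76 mm²); (whole slice rotated 5° about Z — lengths, areas and connectivity unchanged). So its area = 63.76 mm². Layer 27 (z = 3.24): the cone (r1=5.5→r2=3) has section circumradius 4.877 here — a regular 24-gon (area = (24/2)·4.877²·sin(360°/24) = 73.87 mm²); (whole slice rotated 5° about Z — lengths, areas and connectivity unchanged). So its area = 73.87 mm². Layer 27 is larger (73.87 vs 63.76 mm²).

layer 27 (z = 3.24 mm)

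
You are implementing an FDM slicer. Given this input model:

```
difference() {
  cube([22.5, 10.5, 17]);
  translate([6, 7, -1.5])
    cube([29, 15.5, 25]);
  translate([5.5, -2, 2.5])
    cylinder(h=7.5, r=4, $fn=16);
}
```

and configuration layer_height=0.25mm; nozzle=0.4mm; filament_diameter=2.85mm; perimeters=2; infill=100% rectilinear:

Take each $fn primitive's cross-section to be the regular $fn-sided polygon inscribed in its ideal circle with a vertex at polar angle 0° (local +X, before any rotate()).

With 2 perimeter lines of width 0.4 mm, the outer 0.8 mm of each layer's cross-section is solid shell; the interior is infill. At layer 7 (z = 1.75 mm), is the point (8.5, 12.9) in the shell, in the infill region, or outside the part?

outside

At z = 1.75 mm: the 22.5×10.5 cube contributes its full rectangle; the cube at (6, 7) is present — its section is the full 29×15.5 rectangle; the cylinder at (5.5, -2) is absent (z outside [2.5, 10]); After the difference (first − rest): starting from the 22.5×10.5 cube, the 29×15.5 cube at (6, 7) partially overlaps it — only the 57.75 mm² overlap (of its 449.50 mm²) is removed, clipping the outline — 1 connected region. Overall, the cross-section is a single solid region. The nearest boundary edge runs (0.00, 10.50)→(6.00, 10.50); distance from the point to it = 3.47 mm. The point is not inside any of the regions above, so it lies outside the cross-section (3.47 mm from the nearest boundary).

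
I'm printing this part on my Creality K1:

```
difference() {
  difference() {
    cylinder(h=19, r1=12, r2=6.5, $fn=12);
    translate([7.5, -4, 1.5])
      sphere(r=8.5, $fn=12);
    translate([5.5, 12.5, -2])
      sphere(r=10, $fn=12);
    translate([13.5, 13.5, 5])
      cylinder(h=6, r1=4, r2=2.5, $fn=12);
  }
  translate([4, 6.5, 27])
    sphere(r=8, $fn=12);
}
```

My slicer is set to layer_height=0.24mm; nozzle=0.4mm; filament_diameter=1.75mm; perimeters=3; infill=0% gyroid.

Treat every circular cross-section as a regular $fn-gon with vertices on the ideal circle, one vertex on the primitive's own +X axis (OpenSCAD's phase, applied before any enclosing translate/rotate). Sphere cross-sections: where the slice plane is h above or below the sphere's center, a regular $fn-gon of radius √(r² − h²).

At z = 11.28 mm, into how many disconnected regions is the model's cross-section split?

1

At z = 11.28 mm: the cone (r1=12→r2=6.5) has section circumradius 8.735 here — a regular 12-gon; the sphere at (7.5, -4) is not intersected at this z (|z−center|=9.780 > r=8.5); the sphere at (5.5, 12.5) does not reach this height (|z−center|=13.280 > r=10); the cone at (13.5, 13.5) does not reach this height (z outside [5, 11]); After the difference (first − rest): none of the subtracted shapes is present at this height, so the cone is unchanged — 1 connected region; the sphere at (4, 6.5) does not reach this height (|z−center|=15.720 > r=8); Subtracting the remaining from the first: none of the subtracted shapes is present at this height, so the result so far is unchanged — 1 connected region. The result has 1 disconnected region.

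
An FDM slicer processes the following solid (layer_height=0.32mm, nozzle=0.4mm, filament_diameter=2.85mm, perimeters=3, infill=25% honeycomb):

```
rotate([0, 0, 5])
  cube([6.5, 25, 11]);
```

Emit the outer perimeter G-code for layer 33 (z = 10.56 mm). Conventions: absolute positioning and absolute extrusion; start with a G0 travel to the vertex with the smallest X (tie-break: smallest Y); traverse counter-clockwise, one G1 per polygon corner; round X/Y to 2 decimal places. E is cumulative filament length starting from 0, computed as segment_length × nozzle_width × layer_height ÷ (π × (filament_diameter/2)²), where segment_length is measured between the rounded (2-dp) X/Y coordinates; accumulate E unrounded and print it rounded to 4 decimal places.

G0 X-2.18 Y24.90 Z10.56
G1 X0.00 Y0.00 E0.5015
G1 X6.48 Y0.57 E0.6320
G1 X4.30 Y25.47 E1.1336
G1 X-2.18 Y24.90 E1.2641

At z = 10.56 mm: the cube (footprint 6.5×25) is included at this height; (whole slice rotated 5° about Z — lengths, areas and connectivity unchanged). The outline is a single polygon with 4 vertices. Extrusion per mm of travel: 0.4 × 0.32 / (π × 1.425²) = 0.020065. Accumulating E over each segment gives final E = 1.2641.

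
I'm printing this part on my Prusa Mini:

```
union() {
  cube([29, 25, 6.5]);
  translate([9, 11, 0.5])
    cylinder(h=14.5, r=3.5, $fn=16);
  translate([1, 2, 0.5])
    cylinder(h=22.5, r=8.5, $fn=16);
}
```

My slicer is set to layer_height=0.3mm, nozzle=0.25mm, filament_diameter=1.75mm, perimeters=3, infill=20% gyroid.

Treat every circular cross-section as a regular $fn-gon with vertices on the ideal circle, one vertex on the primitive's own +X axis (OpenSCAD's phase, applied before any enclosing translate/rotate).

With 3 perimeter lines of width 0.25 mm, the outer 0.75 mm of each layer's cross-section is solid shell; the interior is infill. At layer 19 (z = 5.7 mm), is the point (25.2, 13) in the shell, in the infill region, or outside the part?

At z = 5.7 mm: the 29×25 cube contributes its full rectangle; the cylinder at (9, 11): section is a regular 16-gon, circumradius r=3.5; the cylinder at (1, 2): section is a regular 16-gon, circumradius r=8.5; Combining (union): the regions partially overlap (shared area 119.80 mm²), so overlapping operands fuse into one piece — 1 connected region. Overall, the cross-section is a single solid region. The nearest boundary edge runs (29.00, 25.00)→(29.00, 0.00); distance from the point to it = 3.80 mm. The point is inside the cross-section and 3.80 mm from the nearest boundary — more than the 0.75 mm shell width (3 × 0.25), so it's in the infill interior.

infill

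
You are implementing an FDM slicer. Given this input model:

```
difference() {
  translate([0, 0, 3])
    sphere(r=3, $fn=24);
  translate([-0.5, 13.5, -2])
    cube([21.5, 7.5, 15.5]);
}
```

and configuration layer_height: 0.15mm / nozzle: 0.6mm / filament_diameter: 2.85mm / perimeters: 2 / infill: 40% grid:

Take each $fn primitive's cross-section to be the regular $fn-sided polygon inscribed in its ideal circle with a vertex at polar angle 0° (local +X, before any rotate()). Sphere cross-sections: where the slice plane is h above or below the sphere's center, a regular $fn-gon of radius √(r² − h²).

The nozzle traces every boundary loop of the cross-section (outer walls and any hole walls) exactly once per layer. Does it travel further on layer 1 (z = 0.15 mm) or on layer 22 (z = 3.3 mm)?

Layer 1 (z = 0.15): the r=3 sphere contributes a regular 24-gon of circumradius √(3²−2.85²) = 0.937 (perimeter = 2·24·0.937·sin(180°/24) = 5.87 mm); the cube at (-0.5, 13.5) (footprint 21.5×7.5) is included at this height (perimeter 58.00 mm); After the difference (first − rest): starting from the r=3 sphere, the 21.5×7.5 cube at (-0.5, 13.5) misses the remaining region (no effect) — boundary = 5.87 mm. So its perimeter = 5.87 mm. Layer 22 (z = 3.3): the r=3 sphere contributes a regular 24-gon of circumradius √(3²−0.3²) = 2.985 (perimeter = 2·24·2.985·sin(180°/24) = 18.70 mm); the cube at (-0.5, 13.5) (footprint 21.5×7.5) is included at this height (perimeter 58.00 mm); After the difference (first − rest): starting from the r=3 sphere, the 21.5×7.5 cube at (-0.5, 13.5) misses the remaining region (no effect) — boundary = 18.70 mm. So its perimeter = 18.70 mm. Layer 22 is larger (18.70 vs 5.87 mm).

layer 22 (z = 3.3 mm)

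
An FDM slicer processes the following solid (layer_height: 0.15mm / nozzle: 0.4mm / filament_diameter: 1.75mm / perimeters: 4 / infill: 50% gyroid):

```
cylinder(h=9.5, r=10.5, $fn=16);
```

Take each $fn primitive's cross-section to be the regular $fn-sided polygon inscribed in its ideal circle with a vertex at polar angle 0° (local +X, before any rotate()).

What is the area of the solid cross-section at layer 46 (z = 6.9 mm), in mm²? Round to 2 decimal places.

At z = 6.9 mm: the r=10.5 cylinder gives a regular 16-gon of circumradius 10.5 (constant along its height) (area = (16/2)·10.500²·sin(360°/16) = 337.53 mm²). Overall, the cross-section is a single solid region. Net area = 337.53 mm².

337.53 mm²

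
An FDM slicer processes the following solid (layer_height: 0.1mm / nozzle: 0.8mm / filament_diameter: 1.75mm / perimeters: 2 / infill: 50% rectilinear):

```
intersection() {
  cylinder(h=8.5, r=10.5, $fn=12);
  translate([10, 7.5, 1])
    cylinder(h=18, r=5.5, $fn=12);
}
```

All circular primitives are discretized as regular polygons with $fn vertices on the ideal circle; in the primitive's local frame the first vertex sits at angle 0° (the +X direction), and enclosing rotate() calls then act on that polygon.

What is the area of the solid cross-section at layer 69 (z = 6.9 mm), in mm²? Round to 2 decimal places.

18.72 mm²

At z = 6.9 mm: the r=10.5 cylinder gives a regular 12-gon of circumradius 10.5 (constant along its height) (area = (12/2)·10.500²·sin(360°/12) = 330.75 mm²); the r=5.5 cylinder at (10, 7.5) gives a regular 12-gon of circumradius 5.5 (constant along its height) (area = (12/2)·5.500²·sin(360°/12) = 90.75 mm²); Taking the intersection: the r=5.5 cylinder at (10, 7.5) partially overlaps the r=10.5 cylinder; clipping to the common part keeps 18.72 mm² — area = 18.72 mm². Overall, the cross-section is a single solid region. Net area = 18.72 mm².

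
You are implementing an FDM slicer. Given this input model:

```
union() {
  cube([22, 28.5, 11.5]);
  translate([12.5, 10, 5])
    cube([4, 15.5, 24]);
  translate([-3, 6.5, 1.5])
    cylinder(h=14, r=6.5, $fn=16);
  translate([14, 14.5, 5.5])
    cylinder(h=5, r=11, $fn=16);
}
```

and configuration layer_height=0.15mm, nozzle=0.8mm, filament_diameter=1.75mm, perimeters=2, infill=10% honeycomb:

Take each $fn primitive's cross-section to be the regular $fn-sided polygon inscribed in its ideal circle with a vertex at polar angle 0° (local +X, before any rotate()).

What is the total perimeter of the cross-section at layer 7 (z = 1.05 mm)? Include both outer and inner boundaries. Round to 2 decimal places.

At z = 1.05 mm: the cube (footprint 22×28.5) is included at this height (perimeter 101.00 mm); the cube at (12.5, 10) is absent (z outside [5, 29]); the cylinder at (-3, 6.5) is absent (z outside [1.5, 15.5]); the cylinder at (14, 14.5) does not reach this height (z outside [5.5, 10.5]); Taking the union: only the 22×28.5 cube is present, so the union is just that shape — boundary = 101.00 mm. Overall, the cross-section is a single solid region. Total boundary length (outer) = 101.00 mm.

101.00 mm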